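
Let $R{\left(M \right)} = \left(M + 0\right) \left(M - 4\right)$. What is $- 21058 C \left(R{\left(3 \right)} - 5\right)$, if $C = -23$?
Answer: $-3874672$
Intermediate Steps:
$R{\left(M \right)} = M \left(-4 + M\right)$
$- 21058 C \left(R{\left(3 \right)} - 5\right) = - 21058 \left(- 23 \left(3 \left(-4 + 3\right) - 5\right)\right) = - 21058 \left(- 23 \left(3 \left(-1\right) - 5\right)\right) = - 21058 \left(- 23 \left(-3 - 5\right)\right) = - 21058 \left(\left(-23\right) \left(-8\right)\right) = \left(-21058\right) 184 = -3874672$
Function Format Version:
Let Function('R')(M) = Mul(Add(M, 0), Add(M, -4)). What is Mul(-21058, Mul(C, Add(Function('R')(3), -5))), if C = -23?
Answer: -3874672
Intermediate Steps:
Function('R')(M) = Mul(M, Add(-4, M))
Mul(-21058, Mul(C, Add(Function('R')(3), -5))) = Mul(-21058, Mul(-23, Add(Mul(3, Add(-4, 3)), -5))) = Mul(-21058, Mul(-23, Add(Mul(3, -1), -5))) = Mul(-21058, Mul(-23, Add(-3, -5))) = Mul(-21058, Mul(-23, -8)) = Mul(-21058, 184) = -3874672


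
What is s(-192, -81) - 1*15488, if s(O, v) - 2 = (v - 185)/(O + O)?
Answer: -2973179/192 ≈ -15485.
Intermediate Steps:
s(O, v) = 2 + (-185 + v)/(2*O) (s(O, v) = 2 + (v - 185)/(O + O) = 2 + (-185 + v)/((2*O)) = 2 + (-185 + v)*(1/(2*O)) = 2 + (-185 + v)/(2*O))
s(-192, -81) - 1*15488 = (½)*(-185 - 81 + 4*(-192))/(-192) - 1*15488 = (½)*(-1/192)*(-185 - 81 - 768) - 15488 = (½)*(-1/192)*(-1034) - 15488 = 517/192 - 15488 = -2973179/192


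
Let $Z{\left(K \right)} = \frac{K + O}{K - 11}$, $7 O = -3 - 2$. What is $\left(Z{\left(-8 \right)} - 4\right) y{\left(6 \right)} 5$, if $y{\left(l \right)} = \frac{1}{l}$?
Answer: $- \frac{785}{266} \approx -2.9511$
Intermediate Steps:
$O = - \frac{5}{7}$ ($O = \frac{-3 - 2}{7} = \frac{1}{7} \left(-5\right) = - \frac{5}{7} \approx -0.71429$)
$Z{\left(K \right)} = \frac{- \frac{5}{7} + K}{-11 + K}$ ($Z{\left(K \right)} = \frac{K - \frac{5}{7}}{K - 11} = \frac{- \frac{5}{7} + K}{-11 + K}$)
$\left(Z{\left(-8 \right)} - 4\right) y{\left(6 \right)} 5 = \left(\frac{- \frac{5}{7} - 8}{-11 - 8} - 4\right) \frac{1}{6} \cdot 5 = \left(\frac{1}{-19} \left(- \frac{61}{7}\right) - 4\right) \frac{1}{6} \cdot 5 = \left(\left(- \frac{1}{19}\right) \left(- \frac{61}{7}\right) - 4\right) \frac{5}{6} = \left(\frac{61}{133} - 4\right) \frac{5}{6} = \left(- \frac{471}{133}\right) \frac{5}{6} = - \frac{785}{266}$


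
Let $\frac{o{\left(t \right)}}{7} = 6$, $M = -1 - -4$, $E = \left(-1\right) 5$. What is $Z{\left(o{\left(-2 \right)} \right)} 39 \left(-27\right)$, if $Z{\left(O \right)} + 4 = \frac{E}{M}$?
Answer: $5967$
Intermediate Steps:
$E = -5$
$M = 3$ ($M = -1 + 4 = 3$)
$o{\left(t \right)} = 42$ ($o{\left(t \right)} = 7 \cdot 6 = 42$)
$Z{\left(O \right)} = - \frac{17}{3}$ ($Z{\left(O \right)} = -4 - \frac{5}{3} = - \frac{17}{3}$)
$Z{\left(o{\left(-2 \right)} \right)} 39 \left(-27\right) = \left(- \frac{17}{3}\right) 39 \left(-27\right) = \left(-221\right) \left(-27\right) = 5967$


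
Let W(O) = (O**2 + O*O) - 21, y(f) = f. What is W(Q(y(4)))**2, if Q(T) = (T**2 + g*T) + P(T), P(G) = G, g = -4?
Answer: 121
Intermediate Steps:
Q(T) = T**2 - 3*T (Q(T) = (T**2 - 4*T) + T = T**2 - 3*T)
W(O) = -21 + 2*O**2 (W(O) = (O**2 + O**2) - 21 = 2*O**2 - 21 = -21 + 2*O**2)
W(Q(y(4)))**2 = (-21 + 2*(4*(-3 + 4))**2)**2 = (-21 + 2*(4*1)**2)**2 = (-21 + 2*4**2)**2 = (-21 + 2*16)**2 = (-21 + 32)**2 = 11**2 = 121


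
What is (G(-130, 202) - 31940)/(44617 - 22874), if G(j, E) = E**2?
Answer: 8864/21743 ≈ 0.40767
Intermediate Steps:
(G(-130, 202) - 31940)/(44617 - 22874) = (202**2 - 31940)/(44617 - 22874) = (40804 - 31940)/21743 = 8864*(1/21743) = 8864/21743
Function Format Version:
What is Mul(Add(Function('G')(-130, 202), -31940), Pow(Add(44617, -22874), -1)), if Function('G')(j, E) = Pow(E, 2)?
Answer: Rational(8864, 21743) ≈ 0.40767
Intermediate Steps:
Mul(Add(Function('G')(-130, 202), -31940), Pow(Add(44617, -22874), -1)) = Mul(Add(Pow(202, 2), -31940), Pow(Add(44617, -22874), -1)) = Mul(Add(40804, -31940), Pow(21743, -1)) = Mul(8864, Rational(1, 21743)) = Rational(8864, 21743)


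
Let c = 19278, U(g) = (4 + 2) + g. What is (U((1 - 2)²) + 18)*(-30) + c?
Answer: 18528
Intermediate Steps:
U(g) = 6 + g
(U((1 - 2)²) + 18)*(-30) + c = ((6 + (1 - 2)²) + 18)*(-30) + 19278 = ((6 + (-1)²) + 18)*(-30) + 19278 = ((6 + 1) + 18)*(-30) + 19278 = (7 + 18)*(-30) + 19278 = 25*(-30) + 19278 = -750 + 19278 = 18528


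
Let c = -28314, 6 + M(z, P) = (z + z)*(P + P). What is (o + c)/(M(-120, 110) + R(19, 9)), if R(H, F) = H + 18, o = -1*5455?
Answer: 33769/52769 ≈ 0.63994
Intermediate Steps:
M(z, P) = -6 + 4*P*z (M(z, P) = -6 + (z + z)*(P + P) = -6 + (2*z)*(2*P) = -6 + 4*P*z)
o = -5455
R(H, F) = 18 + H
(o + c)/(M(-120, 110) + R(19, 9)) = (-5455 - 28314)/((-6 + 4*110*(-120)) + (18 + 19)) = -33769/((-6 - 52800) + 37) = -33769/(-52806 + 37) = -33769/(-52769) = -33769*(-1/52769) = 33769/52769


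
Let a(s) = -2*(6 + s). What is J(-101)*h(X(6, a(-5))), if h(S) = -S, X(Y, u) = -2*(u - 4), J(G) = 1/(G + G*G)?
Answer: -3/2525 ≈ -0.0011881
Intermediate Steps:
a(s) = -12 - 2*s
J(G) = 1/(G + G²)
X(Y, u) = 8 - 2*u (X(Y, u) = -2*(-4 + u) = 8 - 2*u)
J(-101)*h(X(6, a(-5))) = (1/((-101)*(1 - 101)))*(-(8 - 2*(-12 - 2*(-5)))) = (-1/101/(-100))*(-(8 - 2*(-12 + 10))) = (-1/101*(-1/100))*(-(8 - 2*(-2))) = (-(8 + 4))/10100 = (-1*12)/10100 = (1/10100)*(-12) = -3/2525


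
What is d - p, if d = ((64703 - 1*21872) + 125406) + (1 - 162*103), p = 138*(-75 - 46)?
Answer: 168250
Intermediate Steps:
p = -16698 (p = 138*(-121) = -16698)
d = 151552 (d = ((64703 - 21872) + 125406) + (1 - 16686) = (42831 + 125406) - 16685 = 168237 - 16685 = 151552)
d - p = 151552 - 1*(-16698) = 151552 + 16698 = 168250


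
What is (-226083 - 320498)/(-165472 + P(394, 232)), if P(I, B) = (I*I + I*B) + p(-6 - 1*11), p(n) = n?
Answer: -546581/81155 ≈ -6.7350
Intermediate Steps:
P(I, B) = -17 + I² + B*I (P(I, B) = (I*I + I*B) + (-6 - 1*11) = (I² + B*I) + (-6 - 11) = (I² + B*I) - 17 = -17 + I² + B*I)
(-226083 - 320498)/(-165472 + P(394, 232)) = (-226083 - 320498)/(-165472 + (-17 + 394² + 232*394)) = -546581/(-165472 + (-17 + 155236 + 91408)) = -546581/(-165472 + 246627) = -546581/81155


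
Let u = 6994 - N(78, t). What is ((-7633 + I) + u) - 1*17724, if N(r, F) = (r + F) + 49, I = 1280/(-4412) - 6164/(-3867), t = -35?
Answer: -78710568503/4265301 ≈ -18454.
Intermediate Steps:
I = 5561452/4265301 (I = 1280*(-1/4412) - 6164*(-1/3867) = -320/1103 + 6164/3867 = 5561452/4265301 ≈ 1.3039)
N(r, F) = 49 + F + r (N(r, F) = (F + r) + 49 = 49 + F + r)
u = 6902 (u = 6994 - (49 - 35 + 78) = 6994 - 1*92 = 6994 - 92 = 6902)
((-7633 + I) + u) - 1*17724 = ((-7633 + 5561452/4265301) + 6902) - 1*17724 = (-32551481081/4265301 + 6902) - 17724 = -3112373579/4265301 - 17724 = -78710568503/4265301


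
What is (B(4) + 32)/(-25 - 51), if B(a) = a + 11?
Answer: -47/76 ≈ -0.61842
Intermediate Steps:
B(a) = 11 + a
(B(4) + 32)/(-25 - 51) = ((11 + 4) + 32)/(-25 - 51) = (15 + 32)/(-76) = 47*(-1/76) = -47/76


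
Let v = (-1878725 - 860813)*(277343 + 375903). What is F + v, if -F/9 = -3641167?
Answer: -1789559469845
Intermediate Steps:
F = 32770503 (F = -9*(-3641167) = 32770503)
v = -1789592240348 (v = -2739538*653246 = -1789592240348)
F + v = 32770503 - 1789592240348 = -1789559469845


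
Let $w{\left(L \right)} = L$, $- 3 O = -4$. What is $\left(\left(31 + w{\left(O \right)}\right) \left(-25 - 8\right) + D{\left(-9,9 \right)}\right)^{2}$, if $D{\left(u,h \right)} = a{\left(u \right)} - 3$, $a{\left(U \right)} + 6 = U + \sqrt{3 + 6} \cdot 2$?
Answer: $1164241$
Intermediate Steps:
$O = \frac{4}{3}$ ($O = \left(- \frac{1}{3}\right) \left(-4\right) = \frac{4}{3} \approx 1.3333$)
$a{\left(U \right)} = U$ ($a{\left(U \right)} = -6 + \left(U + \sqrt{3 + 6} \cdot 2\right) = -6 + \left(U + \sqrt{9} \cdot 2\right) = -6 + \left(U + 3 \cdot 2\right) = -6 + \left(U + 6\right) = -6 + \left(6 + U\right) = U$)
$D{\left(u,h \right)} = -3 + u$ ($D{\left(u,h \right)} = u - 3 = -3 + u$)
$\left(\left(31 + w{\left(O \right)}\right) \left(-25 - 8\right) + D{\left(-9,9 \right)}\right)^{2} = \left(\left(31 + \frac{4}{3}\right) \left(-25 - 8\right) - 12\right)^{2} = \left(\frac{97}{3} \left(-33\right) - 12\right)^{2} = \left(-1067 - 12\right)^{2} = \left(-1079\right)^{2} = 1164241$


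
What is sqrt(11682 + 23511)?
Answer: sqrt(35193) ≈ 187.60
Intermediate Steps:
sqrt(11682 + 23511) = sqrt(35193)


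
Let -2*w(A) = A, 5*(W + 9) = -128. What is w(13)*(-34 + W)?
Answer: 4459/10 ≈ 445.90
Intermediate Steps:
W = -173/5 (W = -9 + (⅕)*(-128) = -9 - 128/5 = -173/5 ≈ -34.600)
w(A) = -A/2
w(13)*(-34 + W) = (-½*13)*(-34 - 173/5) = -13/2*(-343/5) = 4459/10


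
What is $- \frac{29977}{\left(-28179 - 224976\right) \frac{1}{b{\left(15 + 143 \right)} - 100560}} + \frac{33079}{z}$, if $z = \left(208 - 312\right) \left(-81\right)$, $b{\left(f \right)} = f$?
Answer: $- \frac{8448588745817}{710859240} \approx -11885.0$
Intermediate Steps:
$z = 8424$ ($z = \left(-104\right) \left(-81\right) = 8424$)
$- \frac{29977}{\left(-28179 - 224976\right) \frac{1}{b{\left(15 + 143 \right)} - 100560}} + \frac{33079}{z} = - \frac{29977}{\left(-28179 - 224976\right) \frac{1}{\left(15 + 143\right) - 100560}} + \frac{33079}{8424} = - \frac{29977}{\left(-253155\right) \frac{1}{158 - 100560}} + 33079 \cdot \frac{1}{8424} = - \frac{29977}{\left(-253155\right) \frac{1}{-100402}} + \frac{33079}{8424} = - \frac{29977}{\left(-253155\right) \left(- \frac{1}{100402}\right)} + \frac{33079}{8424} = - \frac{29977}{\frac{253155}{100402}} + \frac{33079}{8424} = \left(-29977\right) \frac{100402}{253155} + \frac{33079}{8424} = - \frac{3009750754}{253155} + \frac{33079}{8424} = - \frac{8448588745817}{710859240}$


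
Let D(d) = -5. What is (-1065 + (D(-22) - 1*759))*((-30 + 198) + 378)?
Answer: -998634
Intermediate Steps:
(-1065 + (D(-22) - 1*759))*((-30 + 198) + 378) = (-1065 + (-5 - 1*759))*((-30 + 198) + 378) = (-1065 + (-5 - 759))*(168 + 378) = (-1065 - 764)*546 = -1829*546 = -998634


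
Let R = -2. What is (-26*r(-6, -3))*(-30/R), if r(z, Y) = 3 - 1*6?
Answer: 1170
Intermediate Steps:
r(z, Y) = -3 (r(z, Y) = 3 - 6 = -3)
(-26*r(-6, -3))*(-30/R) = (-26*(-3))*(-30/(-2)) = 78*(-30*(-½)) = 78*15 = 1170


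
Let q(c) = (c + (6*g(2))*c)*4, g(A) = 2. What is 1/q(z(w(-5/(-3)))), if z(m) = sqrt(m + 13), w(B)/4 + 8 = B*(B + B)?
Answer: 3*sqrt(29)/1508 ≈ 0.010713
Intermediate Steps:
w(B) = -32 + 8*B**2 (w(B) = -32 + 4*(B*(B + B)) = -32 + 4*(B*(2*B)) = -32 + 4*(2*B**2) = -32 + 8*B**2)
z(m) = sqrt(13 + m)
q(c) = 52*c (q(c) = (c + (6*2)*c)*4 = (c + 12*c)*4 = (13*c)*4 = 52*c)
1/q(z(w(-5/(-3)))) = 1/(52*sqrt(13 + (-32 + 8*(-5/(-3))**2))) = 1/(52*sqrt(13 + (-32 + 8*(-5*(-1/3))**2))) = 1/(52*sqrt(13 + (-32 + 8*(5/3)**2))) = 1/(52*sqrt(13 + (-32 + 8*(25/9)))) = 1/(52*sqrt(13 + (-32 + 200/9))) = 1/(52*sqrt(13 - 88/9)) = 1/(52*sqrt(29/9)) = 1/(52*(sqrt(29)/3)) = 1/(52*sqrt(29)/3) = 3*sqrt(29)/1508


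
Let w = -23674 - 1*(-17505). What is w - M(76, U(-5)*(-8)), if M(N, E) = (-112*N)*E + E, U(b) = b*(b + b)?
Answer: -3410569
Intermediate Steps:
U(b) = 2*b² (U(b) = b*(2*b) = 2*b²)
M(N, E) = E - 112*E*N (M(N, E) = -112*E*N + E = E - 112*E*N)
w = -6169 (w = -23674 + 17505 = -6169)
w - M(76, U(-5)*(-8)) = -6169 - (2*(-5)²)*(-8)*(1 - 112*76) = -6169 - (2*25)*(-8)*(1 - 8512) = -6169 - 50*(-8)*(-8511) = -6169 - (-400)*(-8511) = -6169 - 1*3404400 = -6169 - 3404400 = -3410569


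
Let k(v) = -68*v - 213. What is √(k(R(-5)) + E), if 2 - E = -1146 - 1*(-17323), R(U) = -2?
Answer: 2*I*√4063 ≈ 127.48*I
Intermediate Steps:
E = -16175 (E = 2 - (-1146 - 1*(-17323)) = 2 - (-1146 + 17323) = 2 - 1*16177 = 2 - 16177 = -16175)
k(v) = -213 - 68*v
√(k(R(-5)) + E) = √((-213 - 68*(-2)) - 16175) = √((-213 + 136) - 16175) = √(-77 - 16175) = √(-16252) = 2*I*√4063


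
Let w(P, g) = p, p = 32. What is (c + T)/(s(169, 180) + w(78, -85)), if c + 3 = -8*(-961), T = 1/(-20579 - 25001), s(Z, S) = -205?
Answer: -350282299/7885340 ≈ -44.422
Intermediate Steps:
w(P, g) = 32
T = -1/45580 (T = 1/(-45580) = -1/45580 ≈ -2.1939e-5)
c = 7685 (c = -3 - 8*(-961) = -3 + 7688 = 7685)
(c + T)/(s(169, 180) + w(78, -85)) = (7685 - 1/45580)/(-205 + 32) = (350282299/45580)/(-173) = (350282299/45580)*(-1/173) = -350282299/7885340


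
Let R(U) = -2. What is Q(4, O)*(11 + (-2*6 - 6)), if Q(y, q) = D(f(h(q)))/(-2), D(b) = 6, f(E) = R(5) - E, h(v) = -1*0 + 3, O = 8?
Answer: 21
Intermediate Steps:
h(v) = 3 (h(v) = 0 + 3 = 3)
f(E) = -2 - E
Q(y, q) = -3 (Q(y, q) = 6/(-2) = 6*(-½) = -3)
Q(4, O)*(11 + (-2*6 - 6)) = -3*(11 + (-2*6 - 6)) = -3*(11 + (-12 - 6)) = -3*(11 - 18) = -3*(-7) = 21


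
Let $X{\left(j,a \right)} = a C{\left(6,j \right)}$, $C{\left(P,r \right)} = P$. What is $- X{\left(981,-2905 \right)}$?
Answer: $17430$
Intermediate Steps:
$X{\left(j,a \right)} = 6 a$ ($X{\left(j,a \right)} = a 6 = 6 a$)
$- X{\left(981,-2905 \right)} = - 6 \left(-2905\right) = \left(-1\right) \left(-17430\right) = 17430$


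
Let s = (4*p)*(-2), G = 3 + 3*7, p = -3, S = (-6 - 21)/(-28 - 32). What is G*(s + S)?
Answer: 2934/5 ≈ 586.80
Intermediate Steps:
S = 9/20 (S = -27/(-60) = -27*(-1/60) = 9/20 ≈ 0.45000)
G = 24 (G = 3 + 21 = 24)
s = 24 (s = (4*(-3))*(-2) = -12*(-2) = 24)
G*(s + S) = 24*(24 + 9/20) = 24*(489/20) = 2934/5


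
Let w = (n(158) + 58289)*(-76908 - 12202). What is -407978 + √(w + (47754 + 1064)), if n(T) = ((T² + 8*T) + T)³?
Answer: -407978 + 2*I*√409248529906679533 ≈ -4.0798e+5 + 1.2795e+9*I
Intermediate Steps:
n(T) = (T² + 9*T)³
w = -1636994119626766950 (w = (158³*(9 + 158)³ + 58289)*(-76908 - 12202) = (3944312*167³ + 58289)*(-89110) = (3944312*4657463 + 58289)*(-89110) = (18370487200456 + 58289)*(-89110) = 18370487258745*(-89110) = -1636994119626766950)
-407978 + √(w + (47754 + 1064)) = -407978 + √(-1636994119626766950 + (47754 + 1064)) = -407978 + √(-1636994119626766950 + 48818) = -407978 + √(-1636994119626718132) = -407978 + 2*I*√409248529906679533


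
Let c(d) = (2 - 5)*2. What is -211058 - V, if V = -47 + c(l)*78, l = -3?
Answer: -210543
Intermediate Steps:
c(d) = -6 (c(d) = -3*2 = -6)
V = -515 (V = -47 - 6*78 = -47 - 468 = -515)
-211058 - V = -211058 - 1*(-515) = -211058 + 515 = -210543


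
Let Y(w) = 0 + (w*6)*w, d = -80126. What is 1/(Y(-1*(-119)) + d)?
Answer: 1/4840 ≈ 0.00020661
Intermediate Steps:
Y(w) = 6*w² (Y(w) = 0 + (6*w)*w = 0 + 6*w² = 6*w²)
1/(Y(-1*(-119)) + d) = 1/(6*(-1*(-119))² - 80126) = 1/(6*119² - 80126) = 1/(6*14161 - 80126) = 1/(84966 - 80126) = 1/4840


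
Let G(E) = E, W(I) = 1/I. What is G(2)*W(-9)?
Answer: -2/9 ≈ -0.22222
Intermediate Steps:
G(2)*W(-9) = 2/(-9) = 2*(-⅑) = -2/9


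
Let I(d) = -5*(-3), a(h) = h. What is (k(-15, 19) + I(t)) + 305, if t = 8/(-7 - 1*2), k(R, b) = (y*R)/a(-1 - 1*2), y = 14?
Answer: 390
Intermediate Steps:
k(R, b) = -14*R/3 (k(R, b) = (14*R)/(-1 - 1*2) = (14*R)/(-1 - 2) = (14*R)/(-3) = (14*R)*(-1/3) = -14*R/3)
t = -8/9 (t = 8/(-7 - 2) = 8/(-9) = 8*(-1/9) = -8/9 ≈ -0.88889)
I(d) = 15
(k(-15, 19) + I(t)) + 305 = (-14/3*(-15) + 15) + 305 = (70 + 15) + 305 = 85 + 305 = 390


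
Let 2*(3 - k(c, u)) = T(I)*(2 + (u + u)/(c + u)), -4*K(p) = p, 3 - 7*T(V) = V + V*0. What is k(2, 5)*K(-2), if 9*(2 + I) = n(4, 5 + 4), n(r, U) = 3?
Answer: 13/14 ≈ 0.92857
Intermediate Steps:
I = -5/3 (I = -2 + (⅑)*3 = -2 + ⅓ = -5/3 ≈ -1.6667)
T(V) = 3/7 - V/7 (T(V) = 3/7 - (V + V*0)/7 = 3/7 - (V + 0)/7 = 3/7 - V/7)
K(p) = -p/4
k(c, u) = 7/3 - 2*u/(3*(c + u)) (k(c, u) = 3 - (3/7 - ⅐*(-5/3))*(2 + (u + u)/(c + u))/2 = 3 - (3/7 + 5/21)*(2 + (2*u)/(c + u))/2 = 3 - (2 + 2*u/(c + u))/3 = 3 - (4/3 + 4*u/(3*(c + u)))/2 = 3 + (-⅔ - 2*u/(3*(c + u))) = 7/3 - 2*u/(3*(c + u)))
k(2, 5)*K(-2) = ((5*5 + 7*2)/(3*(2 + 5)))*(-¼*(-2)) = ((⅓)*(25 + 14)/7)*(½) = ((⅓)*(⅐)*39)*(½) = (13/7)*(½) = 13/14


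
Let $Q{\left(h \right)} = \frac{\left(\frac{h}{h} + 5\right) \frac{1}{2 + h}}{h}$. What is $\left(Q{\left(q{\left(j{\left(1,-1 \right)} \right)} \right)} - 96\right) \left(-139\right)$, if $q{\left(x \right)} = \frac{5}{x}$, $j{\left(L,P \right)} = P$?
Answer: $\frac{66442}{5} \approx 13288.0$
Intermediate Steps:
$Q{\left(h \right)} = \frac{6}{h \left(2 + h\right)}$ ($Q{\left(h \right)} = \frac{\left(1 + 5\right) \frac{1}{2 + h}}{h} = \frac{6 \frac{1}{2 + h}}{h} = \frac{6}{h \left(2 + h\right)}$)
$\left(Q{\left(q{\left(j{\left(1,-1 \right)} \right)} \right)} - 96\right) \left(-139\right) = \left(\frac{6}{\frac{5}{-1} \left(2 + \frac{5}{-1}\right)} - 96\right) \left(-139\right) = \left(\frac{6}{5 \left(-1\right) \left(2 + 5 \left(-1\right)\right)} - 96\right) \left(-139\right) = \left(\frac{6}{\left(-5\right) \left(2 - 5\right)} - 96\right) \left(-139\right) = \left(6 \left(- \frac{1}{5}\right) \frac{1}{-3} - 96\right) \left(-139\right) = \left(6 \left(- \frac{1}{5}\right) \left(- \frac{1}{3}\right) - 96\right) \left(-139\right) = \left(\frac{2}{5} - 96\right) \left(-139\right) = \left(- \frac{478}{5}\right) \left(-139\right) = \frac{66442}{5}$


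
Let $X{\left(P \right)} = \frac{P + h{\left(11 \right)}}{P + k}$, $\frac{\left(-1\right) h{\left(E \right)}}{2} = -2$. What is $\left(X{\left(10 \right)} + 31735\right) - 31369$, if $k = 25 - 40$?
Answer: $\frac{1816}{5} \approx 363.2$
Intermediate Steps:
$h{\left(E \right)} = 4$ ($h{\left(E \right)} = \left(-2\right) \left(-2\right) = 4$)
$k = -15$
$X{\left(P \right)} = \frac{4 + P}{-15 + P}$ ($X{\left(P \right)} = \frac{P + 4}{P - 15} = \frac{4 + P}{-15 + P}$)
$\left(X{\left(10 \right)} + 31735\right) - 31369 = \left(\frac{4 + 10}{-15 + 10} + 31735\right) - 31369 = \left(\frac{1}{-5} \cdot 14 + 31735\right) - 31369 = \left(\left(- \frac{1}{5}\right) 14 + 31735\right) - 31369 = \left(- \frac{14}{5} + 31735\right) - 31369 = \frac{158661}{5} - 31369 = \frac{1816}{5}$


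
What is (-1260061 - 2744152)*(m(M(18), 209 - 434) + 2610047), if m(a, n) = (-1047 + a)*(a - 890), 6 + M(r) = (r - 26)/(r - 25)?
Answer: -696789661550755/49 ≈ -1.4220e+13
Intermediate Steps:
M(r) = -6 + (-26 + r)/(-25 + r) (M(r) = -6 + (r - 26)/(r - 25) = -6 + (-26 + r)/(-25 + r))
m(a, n) = (-1047 + a)*(-890 + a)
(-1260061 - 2744152)*(m(M(18), 209 - 434) + 2610047) = (-1260061 - 2744152)*((931830 + ((124 - 5*18)/(-25 + 18))² - 1937*(124 - 5*18)/(-25 + 18)) + 2610047) = -4004213*((931830 + ((124 - 90)/(-7))² - 1937*(124 - 90)/(-7)) + 2610047) = -4004213*((931830 + (-⅐*34)² - (-1937)*34/7) + 2610047) = -4004213*((931830 + (-34/7)² - 1937*(-34/7)) + 2610047) = -4004213*((931830 + 1156/49 + 65858/7) + 2610047) = -4004213*(46121832/49 + 2610047) = -4004213*174014135/49 = -696789661550755/49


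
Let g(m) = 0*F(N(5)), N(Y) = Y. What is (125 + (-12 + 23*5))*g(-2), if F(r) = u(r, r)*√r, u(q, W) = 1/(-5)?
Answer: 0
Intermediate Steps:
u(q, W) = -⅕
F(r) = -√r/5
g(m) = 0 (g(m) = 0*(-√5/5) = 0)
(125 + (-12 + 23*5))*g(-2) = (125 + (-12 + 23*5))*0 = (125 + (-12 + 115))*0 = (125 + 103)*0 = 228*0 = 0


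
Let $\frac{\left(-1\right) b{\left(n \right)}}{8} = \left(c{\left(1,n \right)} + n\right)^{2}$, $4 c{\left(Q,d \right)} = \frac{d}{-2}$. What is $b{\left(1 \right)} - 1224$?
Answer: $- \frac{9841}{8} \approx -1230.1$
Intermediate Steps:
$c{\left(Q,d \right)} = - \frac{d}{8}$ ($c{\left(Q,d \right)} = \frac{d \frac{1}{-2}}{4} = \frac{d \left(- \frac{1}{2}\right)}{4} = \frac{\left(- \frac{1}{2}\right) d}{4} = - \frac{d}{8}$)
$b{\left(n \right)} = - \frac{49 n^{2}}{8}$ ($b{\left(n \right)} = - 8 \left(- \frac{n}{8} + n\right)^{2} = - 8 \left(\frac{7 n}{8}\right)^{2} = - 8 \frac{49 n^{2}}{64} = - \frac{49 n^{2}}{8}$)
$b{\left(1 \right)} - 1224 = - \frac{49 \cdot 1^{2}}{8} - 1224 = \left(- \frac{49}{8}\right) 1 - 1224 = - \frac{49}{8} - 1224 = - \frac{9841}{8}$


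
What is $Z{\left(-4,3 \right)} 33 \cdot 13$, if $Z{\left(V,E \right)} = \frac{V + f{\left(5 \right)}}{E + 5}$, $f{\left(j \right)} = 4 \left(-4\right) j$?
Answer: $- \frac{9009}{2} \approx -4504.5$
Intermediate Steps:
$f{\left(j \right)} = - 16 j$
$Z{\left(V,E \right)} = \frac{-80 + V}{5 + E}$ ($Z{\left(V,E \right)} = \frac{V - 80}{E + 5} = \frac{V - 80}{5 + E} = \frac{-80 + V}{5 + E}$)
$Z{\left(-4,3 \right)} 33 \cdot 13 = \frac{-80 - 4}{5 + 3} \cdot 33 \cdot 13 = \frac{1}{8} \left(-84\right) 33 \cdot 13 = \left(- \frac{21}{2}\right) 33 \cdot 13 = \left(- \frac{693}{2}\right) 13 = - \frac{9009}{2}$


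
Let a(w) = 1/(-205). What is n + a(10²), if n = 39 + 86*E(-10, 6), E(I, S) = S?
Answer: 113774/205 ≈ 555.00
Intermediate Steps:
n = 555 (n = 39 + 86*6 = 39 + 516 = 555)
a(w) = -1/205
n + a(10²) = 555 - 1/205 = 113774/205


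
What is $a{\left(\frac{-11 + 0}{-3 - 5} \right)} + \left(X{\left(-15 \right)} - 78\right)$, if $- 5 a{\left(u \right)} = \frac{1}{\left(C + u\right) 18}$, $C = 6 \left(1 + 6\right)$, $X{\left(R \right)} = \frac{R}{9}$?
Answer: $- \frac{1243999}{15615} \approx -79.667$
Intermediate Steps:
$X{\left(R \right)} = \frac{R}{9}$ ($X{\left(R \right)} = R \frac{1}{9} = \frac{R}{9}$)
$C = 42$ ($C = 6 \cdot 7 = 42$)
$a{\left(u \right)} = - \frac{1}{90 \left(42 + u\right)}$ ($a{\left(u \right)} = - \frac{\frac{1}{42 + u} \frac{1}{18}}{5} = - \frac{\frac{1}{18} \frac{1}{42 + u}}{5} = - \frac{1}{90 \left(42 + u\right)}$)
$a{\left(\frac{-11 + 0}{-3 - 5} \right)} + \left(X{\left(-15 \right)} - 78\right) = - \frac{1}{3780 + 90 \frac{-11 + 0}{-3 - 5}} + \left(\frac{1}{9} \left(-15\right) - 78\right) = - \frac{1}{3780 + 90 \left(- \frac{11}{-8}\right)} - \frac{239}{3} = - \frac{1}{3780 + 90 \left(\left(-11\right) \left(- \frac{1}{8}\right)\right)} - \frac{239}{3} = - \frac{1}{3780 + 90 \cdot \frac{11}{8}} - \frac{239}{3} = - \frac{1}{3780 + \frac{495}{4}} - \frac{239}{3} = - \frac{1}{\frac{15615}{4}} - \frac{239}{3} = \left(-1\right) \frac{4}{15615} - \frac{239}{3} = - \frac{4}{15615} - \frac{239}{3} = - \frac{1243999}{15615}$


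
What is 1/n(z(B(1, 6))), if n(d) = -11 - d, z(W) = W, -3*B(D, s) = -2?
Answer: -3/35 ≈ -0.085714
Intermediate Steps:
B(D, s) = ⅔ (B(D, s) = -⅓*(-2) = ⅔)
1/n(z(B(1, 6))) = 1/(-11 - 1*⅔) = 1/(-11 - ⅔) = 1/(-35/3) = -3/35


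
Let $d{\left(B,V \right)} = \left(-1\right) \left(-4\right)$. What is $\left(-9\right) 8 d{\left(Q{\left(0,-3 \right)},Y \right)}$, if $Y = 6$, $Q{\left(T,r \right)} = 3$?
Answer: $-288$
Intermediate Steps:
$d{\left(B,V \right)} = 4$
$\left(-9\right) 8 d{\left(Q{\left(0,-3 \right)},Y \right)} = \left(-9\right) 8 \cdot 4 = \left(-72\right) 4 = -288$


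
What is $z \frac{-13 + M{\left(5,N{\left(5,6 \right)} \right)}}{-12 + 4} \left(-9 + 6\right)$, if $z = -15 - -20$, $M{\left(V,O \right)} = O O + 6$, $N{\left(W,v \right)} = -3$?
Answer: $\frac{15}{4} \approx 3.75$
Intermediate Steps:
$M{\left(V,O \right)} = 6 + O^{2}$ ($M{\left(V,O \right)} = O^{2} + 6 = 6 + O^{2}$)
$z = 5$ ($z = -15 + 20 = 5$)
$z \frac{-13 + M{\left(5,N{\left(5,6 \right)} \right)}}{-12 + 4} \left(-9 + 6\right) = 5 \frac{-13 + \left(6 + \left(-3\right)^{2}\right)}{-12 + 4} \left(-9 + 6\right) = 5 \frac{-13 + \left(6 + 9\right)}{-8} \left(-3\right) = 5 \left(-13 + 15\right) \left(- \frac{1}{8}\right) \left(-3\right) = 5 \cdot 2 \left(- \frac{1}{8}\right) \left(-3\right) = 5 \left(- \frac{1}{4}\right) \left(-3\right) = \left(- \frac{5}{4}\right) \left(-3\right) = \frac{15}{4}$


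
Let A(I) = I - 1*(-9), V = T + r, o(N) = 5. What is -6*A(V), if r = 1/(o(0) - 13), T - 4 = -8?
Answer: -117/4 ≈ -29.250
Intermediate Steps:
T = -4 (T = 4 - 8 = -4)
r = -1/8 (r = 1/(5 - 13) = 1/(-8) = -1/8 ≈ -0.12500)
V = -33/8 (V = -4 - 1/8 = -33/8 ≈ -4.1250)
A(I) = 9 + I (A(I) = I + 9 = 9 + I)
-6*A(V) = -6*(9 - 33/8) = -6*39/8 = -117/4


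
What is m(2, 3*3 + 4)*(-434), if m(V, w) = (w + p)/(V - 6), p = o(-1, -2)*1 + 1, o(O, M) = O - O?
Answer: 1519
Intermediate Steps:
o(O, M) = 0
p = 1 (p = 0*1 + 1 = 0 + 1 = 1)
m(V, w) = (1 + w)/(-6 + V) (m(V, w) = (w + 1)/(V - 6) = (1 + w)/(-6 + V))
m(2, 3*3 + 4)*(-434) = ((1 + (3*3 + 4))/(-6 + 2))*(-434) = ((1 + (9 + 4))/(-4))*(-434) = -(1 + 13)/4*(-434) = -¼*14*(-434) = -7/2*(-434) = 1519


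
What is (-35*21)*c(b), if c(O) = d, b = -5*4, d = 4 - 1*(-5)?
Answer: -6615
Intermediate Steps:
d = 9 (d = 4 + 5 = 9)
b = -20
c(O) = 9
(-35*21)*c(b) = -35*21*9 = -735*9 = -6615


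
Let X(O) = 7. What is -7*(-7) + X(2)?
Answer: 56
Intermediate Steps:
-7*(-7) + X(2) = -7*(-7) + 7 = 49 + 7 = 56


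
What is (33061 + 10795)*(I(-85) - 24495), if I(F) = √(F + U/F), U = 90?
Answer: -1074252720 + 43856*I*√24871/17 ≈ -1.0743e+9 + 4.0684e+5*I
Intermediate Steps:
I(F) = √(F + 90/F)
(33061 + 10795)*(I(-85) - 24495) = (33061 + 10795)*(√(-85 + 90/(-85)) - 24495) = 43856*(√(-85 + 90*(-1/85)) - 24495) = 43856*(√(-85 - 18/17) - 24495) = 43856*(√(-1463/17) - 24495) = 43856*(I*√24871/17 - 24495) = 43856*(-24495 + I*√24871/17) = -1074252720 + 43856*I*√24871/17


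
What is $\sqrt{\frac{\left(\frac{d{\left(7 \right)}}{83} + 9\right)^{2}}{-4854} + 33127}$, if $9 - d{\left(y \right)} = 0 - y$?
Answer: $\frac{\sqrt{5376969935696022}}{402882} \approx 182.01$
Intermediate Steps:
$d{\left(y \right)} = 9 + y$ ($d{\left(y \right)} = 9 - \left(0 - y\right) = 9 - - y = 9 + y$)
$\sqrt{\frac{\left(\frac{d{\left(7 \right)}}{83} + 9\right)^{2}}{-4854} + 33127} = \sqrt{\frac{\left(\frac{9 + 7}{83} + 9\right)^{2}}{-4854} + 33127} = \sqrt{\left(16 \cdot \frac{1}{83} + 9\right)^{2} \left(- \frac{1}{4854}\right) + 33127} = \sqrt{\left(\frac{16}{83} + 9\right)^{2} \left(- \frac{1}{4854}\right) + 33127} = \sqrt{\left(\frac{763}{83}\right)^{2} \left(- \frac{1}{4854}\right) + 33127} = \sqrt{\frac{582169}{6889} \left(- \frac{1}{4854}\right) + 33127} = \sqrt{- \frac{582169}{33439206} + 33127} = \sqrt{\frac{1107739994993}{33439206}} = \frac{\sqrt{5376969935696022}}{402882}$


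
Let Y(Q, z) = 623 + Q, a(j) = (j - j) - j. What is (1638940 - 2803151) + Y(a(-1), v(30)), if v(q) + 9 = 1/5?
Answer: -1163587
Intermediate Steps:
v(q) = -44/5 (v(q) = -9 + 1/5 = -9 + ⅕ = -44/5)
a(j) = -j (a(j) = 0 - j = -j)
(1638940 - 2803151) + Y(a(-1), v(30)) = (1638940 - 2803151) + (623 - 1*(-1)) = -1164211 + (623 + 1) = -1164211 + 624 = -1163587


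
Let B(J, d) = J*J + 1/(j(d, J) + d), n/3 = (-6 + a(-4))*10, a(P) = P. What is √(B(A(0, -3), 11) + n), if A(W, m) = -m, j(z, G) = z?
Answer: I*√140822/22 ≈ 17.057*I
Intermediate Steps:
n = -300 (n = 3*((-6 - 4)*10) = 3*(-10*10) = 3*(-100) = -300)
B(J, d) = J² + 1/(2*d) (B(J, d) = J*J + 1/(d + d) = J² + 1/(2*d))
√(B(A(0, -3), 11) + n) = √(((-1*(-3))² + (½)/11) - 300) = √((3² + (½)*(1/11)) - 300) = √((9 + 1/22) - 300) = √(199/22 - 300) = √(-6401/22) = I*√140822/22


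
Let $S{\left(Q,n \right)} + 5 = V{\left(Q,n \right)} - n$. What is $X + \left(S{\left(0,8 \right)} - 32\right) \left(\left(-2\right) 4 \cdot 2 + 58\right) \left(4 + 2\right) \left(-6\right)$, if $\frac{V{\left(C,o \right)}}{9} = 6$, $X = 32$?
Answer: $-13576$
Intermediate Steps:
$V{\left(C,o \right)} = 54$ ($V{\left(C,o \right)} = 9 \cdot 6 = 54$)
$S{\left(Q,n \right)} = 49 - n$ ($S{\left(Q,n \right)} = -5 - \left(-54 + n\right) = 49 - n$)
$X + \left(S{\left(0,8 \right)} - 32\right) \left(\left(-2\right) 4 \cdot 2 + 58\right) \left(4 + 2\right) \left(-6\right) = 32 + \left(\left(49 - 8\right) - 32\right) \left(\left(-2\right) 4 \cdot 2 + 58\right) \left(4 + 2\right) \left(-6\right) = 32 + \left(\left(49 - 8\right) - 32\right) \left(\left(-8\right) 2 + 58\right) 6 \left(-6\right) = 32 + \left(41 - 32\right) \left(-16 + 58\right) \left(-36\right) = 32 + 9 \cdot 42 \left(-36\right) = 32 + 378 \left(-36\right) = 32 - 13608 = -13576$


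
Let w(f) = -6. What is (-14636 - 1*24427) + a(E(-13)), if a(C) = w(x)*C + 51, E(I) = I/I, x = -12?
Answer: -39018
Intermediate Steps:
E(I) = 1
a(C) = 51 - 6*C (a(C) = -6*C + 51 = 51 - 6*C)
(-14636 - 1*24427) + a(E(-13)) = (-14636 - 1*24427) + (51 - 6*1) = (-14636 - 24427) + (51 - 6) = -39063 + 45 = -39018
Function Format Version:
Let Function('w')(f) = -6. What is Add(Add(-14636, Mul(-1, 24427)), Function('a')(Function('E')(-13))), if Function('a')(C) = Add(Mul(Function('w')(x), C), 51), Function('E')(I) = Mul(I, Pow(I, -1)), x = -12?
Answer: -39018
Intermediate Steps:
Function('E')(I) = 1
Function('a')(C) = Add(51, Mul(-6, C)) (Function('a')(C) = Add(Mul(-6, C), 51) = Add(51, Mul(-6, C)))
Add(Add(-14636, Mul(-1, 24427)), Function('a')(Function('E')(-13))) = Add(Add(-14636, Mul(-1, 24427)), Add(51, Mul(-6, 1))) = Add(Add(-14636, -24427), Add(51, -6)) = Add(-39063, 45) = -39018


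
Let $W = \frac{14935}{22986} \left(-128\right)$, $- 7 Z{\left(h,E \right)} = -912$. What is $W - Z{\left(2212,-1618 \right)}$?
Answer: $- \frac{17172496}{80451} \approx -213.45$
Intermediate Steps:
$Z{\left(h,E \right)} = \frac{912}{7}$ ($Z{\left(h,E \right)} = \left(- \frac{1}{7}\right) \left(-912\right) = \frac{912}{7}$)
$W = - \frac{955840}{11493}$ ($W = 14935 \cdot \frac{1}{22986} \left(-128\right) = \frac{14935}{22986} \left(-128\right) = - \frac{955840}{11493} \approx -83.167$)
$W - Z{\left(2212,-1618 \right)} = - \frac{955840}{11493} - \frac{912}{7} = - \frac{17172496}{80451}$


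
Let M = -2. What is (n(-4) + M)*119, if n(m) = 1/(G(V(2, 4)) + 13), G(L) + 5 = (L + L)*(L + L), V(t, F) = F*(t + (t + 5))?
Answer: -1235577/5192 ≈ -237.98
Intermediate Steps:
V(t, F) = F*(5 + 2*t) (V(t, F) = F*(t + (5 + t)) = F*(5 + 2*t))
G(L) = -5 + 4*L² (G(L) = -5 + (L + L)*(L + L) = -5 + (2*L)*(2*L) = -5 + 4*L²)
n(m) = 1/5192 (n(m) = 1/((-5 + 4*(4*(5 + 2*2))²) + 13) = 1/((-5 + 4*(4*(5 + 4))²) + 13) = 1/((-5 + 4*(4*9)²) + 13) = 1/((-5 + 4*36²) + 13) = 1/((-5 + 4*1296) + 13) = 1/((-5 + 5184) + 13) = 1/(5179 + 13) = 1/5192)
(n(-4) + M)*119 = (1/5192 - 2)*119 = -10383/5192*119 = -1235577/5192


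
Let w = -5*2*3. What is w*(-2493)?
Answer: 74790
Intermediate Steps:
w = -30 (w = -10*3 = -30)
w*(-2493) = -30*(-2493) = 74790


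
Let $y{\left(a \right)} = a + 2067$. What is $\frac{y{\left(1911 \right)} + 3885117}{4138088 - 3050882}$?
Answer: $\frac{1296365}{362402} \approx 3.5771$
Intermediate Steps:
$y{\left(a \right)} = 2067 + a$
$\frac{y{\left(1911 \right)} + 3885117}{4138088 - 3050882} = \frac{\left(2067 + 1911\right) + 3885117}{4138088 - 3050882} = \frac{3978 + 3885117}{1087206} = 3889095 \cdot \frac{1}{1087206} = \frac{1296365}{362402}$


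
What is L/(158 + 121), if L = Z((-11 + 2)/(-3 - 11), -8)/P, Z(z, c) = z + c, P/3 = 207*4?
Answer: -103/9702504 ≈ -1.0616e-5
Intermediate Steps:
P = 2484 (P = 3*(207*4) = 3*828 = 2484)
Z(z, c) = c + z
L = -103/34776 (L = (-8 + (-11 + 2)/(-3 - 11))/2484 = (-8 - 9/(-14))*(1/2484) = (-8 - 9*(-1/14))*(1/2484) = (-8 + 9/14)*(1/2484) = -103/14*1/2484 = -103/34776 ≈ -0.0029618)
L/(158 + 121) = -103/34776/(158 + 121) = -103/34776/279 = (1/279)*(-103/34776) = -103/9702504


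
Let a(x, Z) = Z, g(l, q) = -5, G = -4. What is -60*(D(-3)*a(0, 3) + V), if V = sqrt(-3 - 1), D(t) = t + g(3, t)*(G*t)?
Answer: 11340 - 120*I ≈ 11340.0 - 120.0*I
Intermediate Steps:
D(t) = 21*t (D(t) = t - (-20)*t = t + 20*t = 21*t)
V = 2*I (V = sqrt(-4) = 2*I ≈ 2.0*I)
-60*(D(-3)*a(0, 3) + V) = -60*((21*(-3))*3 + 2*I) = -60*(-63*3 + 2*I) = -60*(-189 + 2*I) = 11340 - 120*I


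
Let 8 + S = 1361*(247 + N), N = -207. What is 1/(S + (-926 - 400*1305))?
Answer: -1/468494 ≈ -2.1345e-6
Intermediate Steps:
S = 54432 (S = -8 + 1361*(247 - 207) = -8 + 1361*40 = -8 + 54440 = 54432)
1/(S + (-926 - 400*1305)) = 1/(54432 + (-926 - 400*1305)) = 1/(54432 + (-926 - 522000)) = 1/(54432 - 522926) = 1/(-468494) = -1/468494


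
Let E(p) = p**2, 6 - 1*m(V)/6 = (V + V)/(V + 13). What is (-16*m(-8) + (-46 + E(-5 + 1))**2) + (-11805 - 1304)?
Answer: -65461/5 ≈ -13092.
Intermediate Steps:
m(V) = 36 - 12*V/(13 + V) (m(V) = 36 - 6*(V + V)/(V + 13) = 36 - 6*2*V/(13 + V) = 36 - 12*V/(13 + V))
(-16*m(-8) + (-46 + E(-5 + 1))**2) + (-11805 - 1304) = (-192*(39 + 2*(-8))/(13 - 8) + (-46 + (-5 + 1)**2)**2) + (-11805 - 1304) = (-192*(39 - 16)/5 + (-46 + (-4)**2)**2) - 13109 = (-192*23/5 + (-46 + 16)**2) - 13109 = (-16*276/5 + (-30)**2) - 13109 = (-4416/5 + 900) - 13109 = 84/5 - 13109 = -65461/5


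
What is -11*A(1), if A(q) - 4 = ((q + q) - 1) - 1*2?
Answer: -33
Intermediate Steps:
A(q) = 1 + 2*q (A(q) = 4 + (((q + q) - 1) - 1*2) = 4 + ((2*q - 1) - 2) = 4 + ((-1 + 2*q) - 2) = 4 + (-3 + 2*q) = 1 + 2*q)
-11*A(1) = -11*(1 + 2*1) = -11*(1 + 2) = -11*3 = -33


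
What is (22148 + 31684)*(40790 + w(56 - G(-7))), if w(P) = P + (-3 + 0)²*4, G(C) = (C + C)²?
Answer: 2190208752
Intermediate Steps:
G(C) = 4*C² (G(C) = (2*C)² = 4*C²)
w(P) = 36 + P (w(P) = P + (-3)²*4 = P + 9*4 = P + 36 = 36 + P)
(22148 + 31684)*(40790 + w(56 - G(-7))) = (22148 + 31684)*(40790 + (36 + (56 - 4*(-7)²))) = 53832*(40790 + (36 + (56 - 4*49))) = 53832*(40790 + (36 + (56 - 1*196))) = 53832*(40790 + (36 + (56 - 196))) = 53832*(40790 + (36 - 140)) = 53832*(40790 - 104) = 53832*40686 = 2190208752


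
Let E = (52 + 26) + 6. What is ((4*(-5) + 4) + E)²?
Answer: 4624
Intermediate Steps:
E = 84 (E = 78 + 6 = 84)
((4*(-5) + 4) + E)² = ((4*(-5) + 4) + 84)² = ((-20 + 4) + 84)² = (-16 + 84)² = 68² = 4624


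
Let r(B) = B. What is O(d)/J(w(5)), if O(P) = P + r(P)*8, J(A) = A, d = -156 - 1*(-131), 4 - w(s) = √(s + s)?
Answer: -150 - 75*√10/2 ≈ -268.59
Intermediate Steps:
w(s) = 4 - √2*√s (w(s) = 4 - √(s + s) = 4 - √(2*s) = 4 - √2*√s)
d = -25 (d = -156 + 131 = -25)
O(P) = 9*P (O(P) = P + P*8 = P + 8*P = 9*P)
O(d)/J(w(5)) = (9*(-25))/(4 - √2*√5) = -225/(4 - √10)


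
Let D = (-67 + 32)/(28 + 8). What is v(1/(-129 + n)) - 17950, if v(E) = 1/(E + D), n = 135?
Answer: -520586/29 ≈ -17951.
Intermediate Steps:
D = -35/36 ≈ -0.97222
v(E) = 1/(-35/36 + E) (v(E) = 1/(E - 35/36) = 1/(-35/36 + E))
v(1/(-129 + n)) - 17950 = 36/(-35 + 36/(-129 + 135)) - 17950 = 36/(-35 + 36/6) - 17950 = 36/(-35 + 36*(1/6)) - 17950 = 36/(-35 + 6) - 17950 = 36/(-29) - 17950 = 36*(-1/29) - 17950 = -36/29 - 17950 = -520586/29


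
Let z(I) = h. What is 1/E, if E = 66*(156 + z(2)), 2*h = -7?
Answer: 1/10065 ≈ 9.9354e-5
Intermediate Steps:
h = -7/2 (h = (½)*(-7) = -7/2 ≈ -3.5000)
z(I) = -7/2
E = 10065 (E = 66*(156 - 7/2) = 66*(305/2) = 10065)
1/E = 1/10065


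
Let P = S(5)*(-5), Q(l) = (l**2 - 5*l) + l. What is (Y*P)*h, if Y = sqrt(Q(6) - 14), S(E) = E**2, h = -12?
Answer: 1500*I*sqrt(2) ≈ 2121.3*I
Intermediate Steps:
Q(l) = l**2 - 4*l
Y = I*sqrt(2) (Y = sqrt(6*(-4 + 6) - 14) = sqrt(6*2 - 14) = sqrt(12 - 14) = sqrt(-2) = I*sqrt(2) ≈ 1.4142*I)
P = -125 (P = 5**2*(-5) = 25*(-5) = -125)
(Y*P)*h = ((I*sqrt(2))*(-125))*(-12) = -125*I*sqrt(2)*(-12) = 1500*I*sqrt(2)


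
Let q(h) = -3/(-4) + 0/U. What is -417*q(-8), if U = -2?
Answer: -1251/4 ≈ -312.75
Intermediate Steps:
q(h) = ¾ (q(h) = -3/(-4) + 0/(-2) = -3*(-¼) + 0*(-½) = ¾ + 0 = ¾)
-417*q(-8) = -417*¾ = -1251/4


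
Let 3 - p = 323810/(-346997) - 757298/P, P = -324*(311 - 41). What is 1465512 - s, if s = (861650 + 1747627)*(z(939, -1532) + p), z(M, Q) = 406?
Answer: -5289793471841923433/5059216260 ≈ -1.0456e+9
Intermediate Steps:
P = -87480 (P = -324*270 = -87480)
p = -71693671313/15177648780 (p = 3 - (323810/(-346997) - 757298/(-87480)) = 3 - (323810*(-1/346997) - 757298*(-1/87480)) = 3 - (-323810/346997 + 378649/43740) = 3 - 1*117226617653/15177648780 = 3 - 117226617653/15177648780 = -71693671313/15177648780 ≈ -4.7236)
s = 5297207813981548553/5059216260 (s = (861650 + 1747627)*(406 - 71693671313/15177648780) = 2609277*(6090431733367/15177648780) = 5297207813981548553/5059216260 ≈ 1.0470e+9)
1465512 - s = 1465512 - 1*5297207813981548553/5059216260 = 1465512 - 5297207813981548553/5059216260 = -5289793471841923433/5059216260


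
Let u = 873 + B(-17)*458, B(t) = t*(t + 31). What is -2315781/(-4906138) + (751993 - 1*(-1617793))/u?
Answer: -11376089431157/530505608078 ≈ -21.444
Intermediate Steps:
B(t) = t*(31 + t)
u = -108131 (u = 873 - 17*(31 - 17)*458 = 873 - 17*14*458 = 873 - 238*458 = 873 - 109004 = -108131)
-2315781/(-4906138) + (751993 - 1*(-1617793))/u = -2315781/(-4906138) + (751993 - 1*(-1617793))/(-108131) = -2315781*(-1/4906138) + (751993 + 1617793)*(-1/108131) = 2315781/4906138 + 2369786*(-1/108131) = 2315781/4906138 - 2369786/108131 = -11376089431157/530505608078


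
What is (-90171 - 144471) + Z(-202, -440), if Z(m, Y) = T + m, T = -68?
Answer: -234912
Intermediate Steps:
Z(m, Y) = -68 + m
(-90171 - 144471) + Z(-202, -440) = (-90171 - 144471) + (-68 - 202) = -234642 - 270 = -234912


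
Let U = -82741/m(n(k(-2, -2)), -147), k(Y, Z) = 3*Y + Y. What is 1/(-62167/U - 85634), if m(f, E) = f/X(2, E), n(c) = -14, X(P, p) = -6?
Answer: -248223/21255893213 ≈ -1.1678e-5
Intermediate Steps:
k(Y, Z) = 4*Y
m(f, E) = -f/6 (m(f, E) = f/(-6) = f*(-⅙) = -f/6)
U = -248223/7 (U = -82741/((-⅙*(-14))) = -82741/7/3 = -82741*3/7 = -248223/7 ≈ -35460.)
1/(-62167/U - 85634) = 1/(-62167/(-248223/7) - 85634) = 1/(-62167*(-7/248223) - 85634) = 1/(435169/248223 - 85634) = 1/(-21255893213/248223) = -248223/21255893213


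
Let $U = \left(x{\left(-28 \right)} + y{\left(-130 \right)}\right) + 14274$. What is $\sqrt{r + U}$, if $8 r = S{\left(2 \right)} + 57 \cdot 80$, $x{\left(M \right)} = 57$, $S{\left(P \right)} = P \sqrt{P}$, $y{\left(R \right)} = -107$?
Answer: $\frac{\sqrt{59176 + \sqrt{2}}}{2} \approx 121.63$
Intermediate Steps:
$S{\left(P \right)} = P^{\frac{3}{2}}$
$r = 570 + \frac{\sqrt{2}}{4}$ ($r = \frac{2^{\frac{3}{2}} + 57 \cdot 80}{8} = \frac{2 \sqrt{2} + 4560}{8} = \frac{4560 + 2 \sqrt{2}}{8} = 570 + \frac{\sqrt{2}}{4} \approx 570.35$)
$U = 14224$ ($U = \left(57 - 107\right) + 14274 = -50 + 14274 = 14224$)
$\sqrt{r + U} = \sqrt{\left(570 + \frac{\sqrt{2}}{4}\right) + 14224} = \sqrt{14794 + \frac{\sqrt{2}}{4}}$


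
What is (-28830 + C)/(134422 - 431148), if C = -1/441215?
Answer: 12720228451/130919962090 ≈ 0.097160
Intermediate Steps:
C = -1/441215 (C = -1*1/441215 = -1/441215 ≈ -2.2665e-6)
(-28830 + C)/(134422 - 431148) = (-28830 - 1/441215)/(134422 - 431148) = -12720228451/441215/(-296726) = -12720228451/441215*(-1/296726) = 12720228451/130919962090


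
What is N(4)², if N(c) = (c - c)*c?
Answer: 0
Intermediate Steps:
N(c) = 0 (N(c) = 0*c = 0)
N(4)² = 0² = 0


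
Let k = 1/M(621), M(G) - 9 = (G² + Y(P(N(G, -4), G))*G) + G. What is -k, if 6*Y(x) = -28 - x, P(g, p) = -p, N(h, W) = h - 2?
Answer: -2/895293 ≈ -2.2339e-6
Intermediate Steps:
N(h, W) = -2 + h
Y(x) = -14/3 - x/6 (Y(x) = (-28 - x)/6 = -14/3 - x/6)
M(G) = 9 + G + G² + G*(-14/3 + G/6) (M(G) = 9 + ((G² + (-14/3 - (-1)*G/6)*G) + G) = 9 + ((G² + (-14/3 + G/6)*G) + G) = 9 + ((G² + G*(-14/3 + G/6)) + G) = 9 + (G + G² + G*(-14/3 + G/6)) = 9 + G + G² + G*(-14/3 + G/6))
k = 2/895293 (k = 1/(9 - 11/3*621 + (7/6)*621²) = 1/(9 - 2277 + (7/6)*385641) = 1/(9 - 2277 + 899829/2) = 1/(895293/2) = 2/895293 ≈ 2.2339e-6)
-k = -1*2/895293 = -2/895293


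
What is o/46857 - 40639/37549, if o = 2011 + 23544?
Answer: -944656928/1759433493 ≈ -0.53691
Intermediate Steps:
o = 25555
o/46857 - 40639/37549 = 25555/46857 - 40639/37549 = -944656928/1759433493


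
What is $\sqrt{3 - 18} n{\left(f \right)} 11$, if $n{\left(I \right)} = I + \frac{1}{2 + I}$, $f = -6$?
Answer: $- \frac{275 i \sqrt{15}}{4} \approx - 266.27 i$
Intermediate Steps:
$\sqrt{3 - 18} n{\left(f \right)} 11 = \sqrt{3 - 18} \frac{1 + \left(-6\right)^{2} + 2 \left(-6\right)}{2 - 6} \cdot 11 = \sqrt{-15} \frac{1 + 36 - 12}{-4} \cdot 11 = i \sqrt{15} \left(\left(- \frac{1}{4}\right) 25\right) 11 = i \sqrt{15} \left(- \frac{25}{4}\right) 11 = - \frac{25 i \sqrt{15}}{4} \cdot 11 = - \frac{275 i \sqrt{15}}{4}$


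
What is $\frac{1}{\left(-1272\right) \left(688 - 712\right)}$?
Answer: $\frac{1}{30528} \approx 3.2757 \cdot 10^{-5}$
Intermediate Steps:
$\frac{1}{\left(-1272\right) \left(688 - 712\right)} = \frac{1}{\left(-1272\right) \left(-24\right)} = \frac{1}{30528}$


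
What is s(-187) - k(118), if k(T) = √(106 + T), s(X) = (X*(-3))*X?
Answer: -104907 - 4*√14 ≈ -1.0492e+5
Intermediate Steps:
s(X) = -3*X² (s(X) = (-3*X)*X = -3*X²)
s(-187) - k(118) = -3*(-187)² - √(106 + 118) = -3*34969 - √224 = -104907 - 4*√14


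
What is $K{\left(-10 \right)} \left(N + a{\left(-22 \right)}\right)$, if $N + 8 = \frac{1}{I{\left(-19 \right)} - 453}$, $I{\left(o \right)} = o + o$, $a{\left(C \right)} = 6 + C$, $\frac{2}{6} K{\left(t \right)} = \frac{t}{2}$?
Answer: $\frac{176775}{491} \approx 360.03$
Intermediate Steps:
$K{\left(t \right)} = \frac{3 t}{2}$ ($K{\left(t \right)} = 3 \frac{t}{2} = \frac{3 t}{2}$)
$I{\left(o \right)} = 2 o$
$N = - \frac{3929}{491}$ ($N = -8 + \frac{1}{2 \left(-19\right) - 453} = -8 + \frac{1}{-38 - 453} = -8 + \frac{1}{-491} = -8 - \frac{1}{491} = - \frac{3929}{491} \approx -8.002$)
$K{\left(-10 \right)} \left(N + a{\left(-22 \right)}\right) = \frac{3}{2} \left(-10\right) \left(- \frac{3929}{491} + \left(6 - 22\right)\right) = - 15 \left(- \frac{3929}{491} - 16\right) = \left(-15\right) \left(- \frac{11785}{491}\right) = \frac{176775}{491}$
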